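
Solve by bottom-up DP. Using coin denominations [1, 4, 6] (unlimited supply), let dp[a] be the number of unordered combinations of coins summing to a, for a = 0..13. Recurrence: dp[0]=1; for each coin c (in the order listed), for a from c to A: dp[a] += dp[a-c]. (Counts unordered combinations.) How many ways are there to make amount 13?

after  coin     0     1     2     3     4     5     6     7     8     9    10    11    12    13
          1     1     1     1     1     1     1     1     1     1     1     1     1     1     1
          4     1     1     1     1     2     2     2     2     3     3     3     3     4     4
          6     1     1     1     1     2     2     3     3     4     4     5     5     7     7

7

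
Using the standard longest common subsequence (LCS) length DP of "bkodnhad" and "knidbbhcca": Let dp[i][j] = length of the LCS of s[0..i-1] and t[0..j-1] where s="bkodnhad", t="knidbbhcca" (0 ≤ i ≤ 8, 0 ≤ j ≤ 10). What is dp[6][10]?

   ''  k  n  i  d  b  b  h  c  c  a
''  0  0  0  0  0  0  0  0  0  0  0
 b  0  0  0  0  0  1  1  1  1  1  1
 k  0  1  1  1  1  1  1  1  1  1  1
 o  0  1  1  1  1  1  1  1  1  1  1
 d  0  1  1  1  2  2  2  2  2  2  2
 n  0  1  2  2  2  2  2  2  2  2  2
 h  0  1  2  2  2  2  2  3  3  3  3
 a  0  1  2  2  2  2  2  3  3  3  4
 d  0  1  2  2  3  3  3  3  3  3  4

3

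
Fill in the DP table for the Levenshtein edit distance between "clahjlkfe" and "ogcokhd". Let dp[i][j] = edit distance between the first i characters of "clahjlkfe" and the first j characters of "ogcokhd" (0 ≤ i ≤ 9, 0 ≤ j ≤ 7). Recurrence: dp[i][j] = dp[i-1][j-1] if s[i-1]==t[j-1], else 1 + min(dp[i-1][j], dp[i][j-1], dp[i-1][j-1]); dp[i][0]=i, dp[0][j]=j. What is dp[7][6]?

   ''  o  g  c  o  k  h  d
''  0  1  2  3  4  5  6  7
 c  1  1  2  2  3  4  5  6
 l  2  2  2  3  3  4  5  6
 a  3  3  3  3  4  4  5  6
 h  4  4  4  4  4  5  4  5
 j  5  5  5  5  5  5  5  5
 l  6  6  6  6  6  6  6  6
 k  7  7  7  7  7  6  7  7
 f  8  8  8  8  8  7  7  8
 e  9  9  9  9  9  8  8  8

7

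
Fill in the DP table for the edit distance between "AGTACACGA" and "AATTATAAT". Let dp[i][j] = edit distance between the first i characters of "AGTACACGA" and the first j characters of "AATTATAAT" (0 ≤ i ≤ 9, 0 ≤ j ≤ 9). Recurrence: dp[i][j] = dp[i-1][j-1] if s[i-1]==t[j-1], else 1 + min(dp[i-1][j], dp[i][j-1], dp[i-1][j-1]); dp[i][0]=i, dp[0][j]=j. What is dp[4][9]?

6

   ''  A  A  T  T  A  T  A  A  T
''  0  1  2  3  4  5  6  7  8  9
 A  1  0  1  2  3  4  5  6  7  8
 G  2  1  1  2  3  4  5  6  7  8
 T  3  2  2  1  2  3  4  5  6  7
 A  4  3  2  2  2  2  3  4  5  6
 C  5  4  3  3  3  3  3  4  5  6
 A  6  5  4  4  4  3  4  3  4  5
 C  7  6  5  5  5  4  4  4  4  5
 G  8  7  6  6  6  5  5  5  5  5
 A  9  8  7  7  7  6  6  5  5  6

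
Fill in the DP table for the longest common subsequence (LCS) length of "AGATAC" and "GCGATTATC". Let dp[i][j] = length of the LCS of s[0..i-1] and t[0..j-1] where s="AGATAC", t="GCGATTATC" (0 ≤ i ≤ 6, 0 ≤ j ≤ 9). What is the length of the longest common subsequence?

   ''  G  C  G  A  T  T  A  T  C
''  0  0  0  0  0  0  0  0  0  0
 A  0  0  0  0  1  1  1  1  1  1
 G  0  1  1  1  1  1  1  1  1  1
 A  0  1  1  1  2  2  2  2  2  2
 T  0  1  1  1  2  3  3  3  3  3
 A  0  1  1  1  2  3  3  4  4  4
 C  0  1  2  2  2  3  3  4  4  5

5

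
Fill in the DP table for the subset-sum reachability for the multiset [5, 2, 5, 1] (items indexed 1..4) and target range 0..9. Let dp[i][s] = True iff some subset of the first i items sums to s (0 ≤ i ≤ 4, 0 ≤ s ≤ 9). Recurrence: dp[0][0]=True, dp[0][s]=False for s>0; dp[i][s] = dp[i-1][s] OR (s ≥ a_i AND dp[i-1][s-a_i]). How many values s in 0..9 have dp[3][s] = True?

i\s   0   1   2   3   4   5   6   7   8   9
  0   T   F   F   F   F   F   F   F   F   F
  1   T   F   F   F   F   T   F   F   F   F
  2   T   F   T   F   F   T   F   T   F   F
  3   T   F   T   F   F   T   F   T   F   F
  4   T   T   T   T   F   T   T   T   T   F

4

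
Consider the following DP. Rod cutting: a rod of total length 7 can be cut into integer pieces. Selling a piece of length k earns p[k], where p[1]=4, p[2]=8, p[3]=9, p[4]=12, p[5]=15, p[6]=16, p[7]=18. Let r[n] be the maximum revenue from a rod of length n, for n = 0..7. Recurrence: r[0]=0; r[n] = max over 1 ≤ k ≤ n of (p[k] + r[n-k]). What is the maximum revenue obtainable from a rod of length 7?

28

   n    0    1    2    3    4    5    6    7
r[n]    0    4    8   12   16   20   24   28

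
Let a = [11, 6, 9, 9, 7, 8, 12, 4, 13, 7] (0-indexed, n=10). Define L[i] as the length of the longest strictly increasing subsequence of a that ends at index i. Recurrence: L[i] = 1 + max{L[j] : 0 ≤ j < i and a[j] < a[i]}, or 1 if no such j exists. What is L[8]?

5

   i    0    1    2    3    4    5    6    7    8    9
a[i]   11    6    9    9    7    8   12    4   13    7
L[i]    1    1    2    2    2    3    4    1    5    2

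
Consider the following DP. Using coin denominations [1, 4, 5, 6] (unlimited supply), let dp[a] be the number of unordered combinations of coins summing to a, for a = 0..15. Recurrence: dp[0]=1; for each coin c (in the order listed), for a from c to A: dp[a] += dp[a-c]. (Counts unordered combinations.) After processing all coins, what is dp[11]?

9

after  coin     0     1     2     3     4     5     6     7     8     9    10    11    12    13    14    15
          1     1     1     1     1     1     1     1     1     1     1     1     1     1     1     1     1
          4     1     1     1     1     2     2     2     2     3     3     3     3     4     4     4     4
          5     1     1     1     1     2     3     3     3     4     5     6     6     7     8     9    10
          6     1     1     1     1     2     3     4     4     5     6     8     9    11    12    14    16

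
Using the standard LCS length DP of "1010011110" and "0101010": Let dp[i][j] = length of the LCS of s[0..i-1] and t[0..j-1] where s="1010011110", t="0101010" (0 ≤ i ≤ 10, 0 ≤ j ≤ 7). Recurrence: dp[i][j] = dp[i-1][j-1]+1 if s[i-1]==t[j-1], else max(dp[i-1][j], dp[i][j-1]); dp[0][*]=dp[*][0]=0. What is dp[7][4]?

   ''  0  1  0  1  0  1  0
''  0  0  0  0  0  0  0  0
 1  0  0  1  1  1  1  1  1
 0  0  1  1  2  2  2  2  2
 1  0  1  2  2  3  3  3  3
 0  0  1  2  3  3  4  4  4
 0  0  1  2  3  3  4  4  5
 1  0  1  2  3  4  4  5  5
 1  0  1  2  3  4  4  5  5
 1  0  1  2  3  4  4  5  5
 1  0  1  2  3  4  4  5  5
 0  0  1  2  3  4  5  5  6

4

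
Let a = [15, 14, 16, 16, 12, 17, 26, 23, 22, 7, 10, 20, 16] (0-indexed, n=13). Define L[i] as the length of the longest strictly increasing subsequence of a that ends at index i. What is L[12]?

3

   i    0    1    2    3    4    5    6    7    8    9   10   11   12
a[i]   15   14   16   16   12   17   26   23   22    7   10   20   16
L[i]    1    1    2    2    1    3    4    4    4    1    2    4    3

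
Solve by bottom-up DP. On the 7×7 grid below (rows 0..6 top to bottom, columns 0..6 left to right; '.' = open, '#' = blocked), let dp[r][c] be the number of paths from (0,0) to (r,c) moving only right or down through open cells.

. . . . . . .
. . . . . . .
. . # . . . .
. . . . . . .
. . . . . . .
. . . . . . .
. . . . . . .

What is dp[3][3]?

8

r\c   0   1   2   3   4   5   6
  0   1   1   1   1   1   1   1
  1   1   2   3   4   5   6   7
  2   1   3   0   4   9  15  22
  3   1   4   4   8  17  32  54
  4   1   5   9  17  34  66 120
  5   1   6  15  32  66 132 252
  6   1   7  22  54 120 252 504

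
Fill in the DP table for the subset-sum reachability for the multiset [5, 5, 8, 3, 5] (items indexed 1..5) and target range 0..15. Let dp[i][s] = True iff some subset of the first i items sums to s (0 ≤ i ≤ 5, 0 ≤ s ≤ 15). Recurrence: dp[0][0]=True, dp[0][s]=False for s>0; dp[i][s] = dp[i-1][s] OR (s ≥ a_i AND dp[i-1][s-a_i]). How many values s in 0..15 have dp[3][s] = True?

5

i\s   0   1   2   3   4   5   6   7   8   9  10  11  12  13  14  15
  0   T   F   F   F   F   F   F   F   F   F   F   F   F   F   F   F
  1   T   F   F   F   F   T   F   F   F   F   F   F   F   F   F   F
  2   T   F   F   F   F   T   F   F   F   F   T   F   F   F   F   F
  3   T   F   F   F   F   T   F   F   T   F   T   F   F   T   F   F
  4   T   F   F   T   F   T   F   F   T   F   T   T   F   T   F   F
  5   T   F   F   T   F   T   F   F   T   F   T   T   F   T   F   T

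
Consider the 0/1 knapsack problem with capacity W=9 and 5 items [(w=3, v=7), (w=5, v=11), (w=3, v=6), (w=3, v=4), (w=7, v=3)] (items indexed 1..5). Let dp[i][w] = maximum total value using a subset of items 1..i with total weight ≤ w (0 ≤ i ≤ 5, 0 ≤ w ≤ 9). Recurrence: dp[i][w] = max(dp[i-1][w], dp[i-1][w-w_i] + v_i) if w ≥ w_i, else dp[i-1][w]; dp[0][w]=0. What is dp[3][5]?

11

i\w   0   1   2   3   4   5   6   7   8   9
  0   0   0   0   0   0   0   0   0   0   0
  1   0   0   0   7   7   7   7   7   7   7
  2   0   0   0   7   7  11  11  11  18  18
  3   0   0   0   7   7  11  13  13  18  18
  4   0   0   0   7   7  11  13  13  18  18
  5   0   0   0   7   7  11  13  13  18  18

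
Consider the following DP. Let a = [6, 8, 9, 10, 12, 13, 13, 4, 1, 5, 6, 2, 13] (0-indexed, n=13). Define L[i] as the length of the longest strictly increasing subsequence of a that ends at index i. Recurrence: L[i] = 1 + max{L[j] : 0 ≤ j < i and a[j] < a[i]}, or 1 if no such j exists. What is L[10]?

   i    0    1    2    3    4    5    6    7    8    9   10   11   12
a[i]    6    8    9   10   12   13   13    4    1    5    6    2   13
L[i]    1    2    3    4    5    6    6    1    1    2    3    2    6

3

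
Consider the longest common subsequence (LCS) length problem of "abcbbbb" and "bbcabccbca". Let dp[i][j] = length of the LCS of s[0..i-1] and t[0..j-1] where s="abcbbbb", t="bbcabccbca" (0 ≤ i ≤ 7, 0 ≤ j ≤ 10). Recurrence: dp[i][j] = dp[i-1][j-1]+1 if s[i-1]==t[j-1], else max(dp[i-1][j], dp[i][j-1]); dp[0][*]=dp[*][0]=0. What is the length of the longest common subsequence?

   ''  b  b  c  a  b  c  c  b  c  a
''  0  0  0  0  0  0  0  0  0  0  0
 a  0  0  0  0  1  1  1  1  1  1  1
 b  0  1  1  1  1  2  2  2  2  2  2
 c  0  1  1  2  2  2  3  3  3  3  3
 b  0  1  2  2  2  3  3  3  4  4  4
 b  0  1  2  2  2  3  3  3  4  4  4
 b  0  1  2  2  2  3  3  3  4  4  4
 b  0  1  2  2  2  3  3  3  4  4  4

4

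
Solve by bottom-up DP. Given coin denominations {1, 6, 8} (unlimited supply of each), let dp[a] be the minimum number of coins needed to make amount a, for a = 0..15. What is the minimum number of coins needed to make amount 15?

 a  0  1  2  3  4  5  6  7  8  9 10 11 12 13 14 15
dp  0  1  2  3  4  5  1  2  1  2  3  4  2  3  2  3

3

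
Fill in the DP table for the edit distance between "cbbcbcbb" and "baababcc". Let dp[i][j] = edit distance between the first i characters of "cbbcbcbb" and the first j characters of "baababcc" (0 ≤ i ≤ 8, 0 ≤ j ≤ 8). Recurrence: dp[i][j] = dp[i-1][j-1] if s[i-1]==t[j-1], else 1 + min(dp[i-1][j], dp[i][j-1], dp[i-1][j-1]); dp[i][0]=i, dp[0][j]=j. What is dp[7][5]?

5

   ''  b  a  a  b  a  b  c  c
''  0  1  2  3  4  5  6  7  8
 c  1  1  2  3  4  5  6  6  7
 b  2  1  2  3  3  4  5  6  7
 b  3  2  2  3  3  4  4  5  6
 c  4  3  3  3  4  4  5  4  5
 b  5  4  4  4  3  4  4  5  5
 c  6  5  5  5  4  4  5  4  5
 b  7  6  6  6  5  5  4  5  5
 b  8  7  7  7  6  6  5  5  6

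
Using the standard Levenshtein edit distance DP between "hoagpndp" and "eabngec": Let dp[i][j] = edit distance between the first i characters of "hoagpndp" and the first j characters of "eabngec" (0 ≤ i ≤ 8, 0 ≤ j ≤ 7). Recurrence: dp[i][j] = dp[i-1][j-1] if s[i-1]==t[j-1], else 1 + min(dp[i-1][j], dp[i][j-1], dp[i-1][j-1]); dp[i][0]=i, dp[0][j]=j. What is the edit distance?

7

   ''  e  a  b  n  g  e  c
''  0  1  2  3  4  5  6  7
 h  1  1  2  3  4  5  6  7
 o  2  2  2  3  4  5  6  7
 a  3  3  2  3  4  5  6  7
 g  4  4  3  3  4  4  5  6
 p  5  5  4  4  4  5  5  6
 n  6  6  5  5  4  5  6  6
 d  7  7  6  6  5  5  6  7
 p  8  8  7  7  6  6  6  7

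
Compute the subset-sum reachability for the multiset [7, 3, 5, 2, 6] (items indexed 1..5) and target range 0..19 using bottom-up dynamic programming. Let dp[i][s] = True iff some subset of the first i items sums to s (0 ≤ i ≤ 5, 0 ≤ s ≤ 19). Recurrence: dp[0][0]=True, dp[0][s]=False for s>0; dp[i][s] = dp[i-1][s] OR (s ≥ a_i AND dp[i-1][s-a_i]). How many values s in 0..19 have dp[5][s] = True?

i\s   0   1   2   3   4   5   6   7   8   9  10  11  12  13  14  15  16  17  18  19
  0   T   F   F   F   F   F   F   F   F   F   F   F   F   F   F   F   F   F   F   F
  1   T   F   F   F   F   F   F   T   F   F   F   F   F   F   F   F   F   F   F   F
  2   T   F   F   T   F   F   F   T   F   F   T   F   F   F   F   F   F   F   F   F
  3   T   F   F   T   F   T   F   T   T   F   T   F   T   F   F   T   F   F   F   F
  4   T   F   T   T   F   T   F   T   T   T   T   F   T   F   T   T   F   T   F   F
  5   T   F   T   T   F   T   T   T   T   T   T   T   T   T   T   T   T   T   T   F

17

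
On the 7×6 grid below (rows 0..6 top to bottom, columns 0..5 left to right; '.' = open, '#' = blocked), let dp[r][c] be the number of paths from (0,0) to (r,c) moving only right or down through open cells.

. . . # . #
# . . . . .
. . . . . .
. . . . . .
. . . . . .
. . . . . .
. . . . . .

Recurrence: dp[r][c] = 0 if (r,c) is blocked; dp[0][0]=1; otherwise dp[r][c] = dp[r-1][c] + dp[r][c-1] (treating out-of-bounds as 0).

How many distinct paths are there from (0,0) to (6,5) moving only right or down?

r\c   0   1   2   3   4   5
  0   1   1   1   0   0   0
  1   0   1   2   2   2   2
  2   0   1   3   5   7   9
  3   0   1   4   9  16  25
  4   0   1   5  14  30  55
  5   0   1   6  20  50 105
  6   0   1   7  27  77 182

182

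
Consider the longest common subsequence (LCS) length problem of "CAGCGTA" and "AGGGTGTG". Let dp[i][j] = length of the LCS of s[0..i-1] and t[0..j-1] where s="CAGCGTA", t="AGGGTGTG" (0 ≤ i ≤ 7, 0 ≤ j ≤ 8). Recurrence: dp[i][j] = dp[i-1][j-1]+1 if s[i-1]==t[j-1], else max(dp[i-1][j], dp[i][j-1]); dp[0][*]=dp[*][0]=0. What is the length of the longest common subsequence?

4

   ''  A  G  G  G  T  G  T  G
''  0  0  0  0  0  0  0  0  0
 C  0  0  0  0  0  0  0  0  0
 A  0  1  1  1  1  1  1  1  1
 G  0  1  2  2  2  2  2  2  2
 C  0  1  2  2  2  2  2  2  2
 G  0  1  2  3  3  3  3  3  3
 T  0  1  2  3  3  4  4  4  4
 A  0  1  2  3  3  4  4  4  4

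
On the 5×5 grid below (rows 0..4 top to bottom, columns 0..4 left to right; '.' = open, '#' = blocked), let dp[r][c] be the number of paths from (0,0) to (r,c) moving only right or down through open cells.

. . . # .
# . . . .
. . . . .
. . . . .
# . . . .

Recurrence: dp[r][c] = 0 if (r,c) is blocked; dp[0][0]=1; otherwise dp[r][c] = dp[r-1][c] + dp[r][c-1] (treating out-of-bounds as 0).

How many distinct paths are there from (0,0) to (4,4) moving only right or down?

r\c   0   1   2   3   4
  0   1   1   1   0   0
  1   0   1   2   2   2
  2   0   1   3   5   7
  3   0   1   4   9  16
  4   0   1   5  14  30

30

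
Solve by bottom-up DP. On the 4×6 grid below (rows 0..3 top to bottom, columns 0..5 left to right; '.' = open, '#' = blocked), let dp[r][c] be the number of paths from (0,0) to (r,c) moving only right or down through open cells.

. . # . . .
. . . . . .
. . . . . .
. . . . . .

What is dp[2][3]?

r\c   0   1   2   3   4   5
  0   1   1   0   0   0   0
  1   1   2   2   2   2   2
  2   1   3   5   7   9  11
  3   1   4   9  16  25  36

7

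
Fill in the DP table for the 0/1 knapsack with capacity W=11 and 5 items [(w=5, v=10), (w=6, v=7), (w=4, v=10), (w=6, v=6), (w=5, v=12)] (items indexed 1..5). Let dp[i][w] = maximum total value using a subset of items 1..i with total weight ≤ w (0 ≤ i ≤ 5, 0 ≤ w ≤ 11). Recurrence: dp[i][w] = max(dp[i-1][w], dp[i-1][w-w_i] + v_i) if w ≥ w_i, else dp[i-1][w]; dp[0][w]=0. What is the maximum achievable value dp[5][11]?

i\w   0   1   2   3   4   5   6   7   8   9  10  11
  0   0   0   0   0   0   0   0   0   0   0   0   0
  1   0   0   0   0   0  10  10  10  10  10  10  10
  2   0   0   0   0   0  10  10  10  10  10  10  17
  3   0   0   0   0  10  10  10  10  10  20  20  20
  4   0   0   0   0  10  10  10  10  10  20  20  20
  5   0   0   0   0  10  12  12  12  12  22  22  22

22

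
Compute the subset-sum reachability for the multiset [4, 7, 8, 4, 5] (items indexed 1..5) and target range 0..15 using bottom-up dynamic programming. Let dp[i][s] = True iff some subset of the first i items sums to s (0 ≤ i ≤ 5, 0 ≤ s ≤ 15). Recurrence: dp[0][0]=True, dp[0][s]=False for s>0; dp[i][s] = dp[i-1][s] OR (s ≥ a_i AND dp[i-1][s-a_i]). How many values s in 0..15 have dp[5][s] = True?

10

i\s   0   1   2   3   4   5   6   7   8   9  10  11  12  13  14  15
  0   T   F   F   F   F   F   F   F   F   F   F   F   F   F   F   F
  1   T   F   F   F   T   F   F   F   F   F   F   F   F   F   F   F
  2   T   F   F   F   T   F   F   T   F   F   F   T   F   F   F   F
  3   T   F   F   F   T   F   F   T   T   F   F   T   T   F   F   T
  4   T   F   F   F   T   F   F   T   T   F   F   T   T   F   F   T
  5   T   F   F   F   T   T   F   T   T   T   F   T   T   T   F   T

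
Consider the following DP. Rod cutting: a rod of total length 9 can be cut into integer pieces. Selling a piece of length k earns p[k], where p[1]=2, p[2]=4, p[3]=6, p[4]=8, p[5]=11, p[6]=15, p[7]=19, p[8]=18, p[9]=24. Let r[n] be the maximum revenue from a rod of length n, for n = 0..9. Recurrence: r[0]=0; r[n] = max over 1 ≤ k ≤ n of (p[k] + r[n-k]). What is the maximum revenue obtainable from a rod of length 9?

24

   n    0    1    2    3    4    5    6    7    8    9
r[n]    0    2    4    6    8   11   15   19   21   24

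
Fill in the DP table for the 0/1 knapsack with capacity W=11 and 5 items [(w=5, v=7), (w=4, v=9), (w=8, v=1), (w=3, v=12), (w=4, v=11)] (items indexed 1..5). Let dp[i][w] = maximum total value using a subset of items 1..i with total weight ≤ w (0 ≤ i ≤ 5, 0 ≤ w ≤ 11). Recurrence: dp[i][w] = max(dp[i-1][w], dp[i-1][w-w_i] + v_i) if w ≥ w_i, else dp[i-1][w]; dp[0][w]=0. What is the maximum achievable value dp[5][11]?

i\w   0   1   2   3   4   5   6   7   8   9  10  11
  0   0   0   0   0   0   0   0   0   0   0   0   0
  1   0   0   0   0   0   7   7   7   7   7   7   7
  2   0   0   0   0   9   9   9   9   9  16  16  16
  3   0   0   0   0   9   9   9   9   9  16  16  16
  4   0   0   0  12  12  12  12  21  21  21  21  21
  5   0   0   0  12  12  12  12  23  23  23  23  32

32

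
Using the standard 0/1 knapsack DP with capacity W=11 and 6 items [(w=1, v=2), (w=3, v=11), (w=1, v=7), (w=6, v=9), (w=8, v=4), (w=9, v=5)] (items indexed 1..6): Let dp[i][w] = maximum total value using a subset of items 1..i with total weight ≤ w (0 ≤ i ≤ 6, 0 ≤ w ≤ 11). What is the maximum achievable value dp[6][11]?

29

i\w   0   1   2   3   4   5   6   7   8   9  10  11
  0   0   0   0   0   0   0   0   0   0   0   0   0
  1   0   2   2   2   2   2   2   2   2   2   2   2
  2   0   2   2  11  13  13  13  13  13  13  13  13
  3   0   7   9  11  18  20  20  20  20  20  20  20
  4   0   7   9  11  18  20  20  20  20  20  27  29
  5   0   7   9  11  18  20  20  20  20  20  27  29
  6   0   7   9  11  18  20  20  20  20  20  27  29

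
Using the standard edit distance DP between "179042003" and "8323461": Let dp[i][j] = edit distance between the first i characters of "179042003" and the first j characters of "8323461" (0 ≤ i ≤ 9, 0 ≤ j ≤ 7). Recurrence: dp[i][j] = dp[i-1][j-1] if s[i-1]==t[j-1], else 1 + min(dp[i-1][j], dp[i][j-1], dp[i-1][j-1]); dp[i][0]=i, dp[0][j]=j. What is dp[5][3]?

   ''  8  3  2  3  4  6  1
''  0  1  2  3  4  5  6  7
 1  1  1  2  3  4  5  6  6
 7  2  2  2  3  4  5  6  7
 9  3  3  3  3  4  5  6  7
 0  4  4  4  4  4  5  6  7
 4  5  5  5  5  5  4  5  6
 2  6  6  6  5  6  5  5  6
 0  7  7  7  6  6  6  6  6
 0  8  8  8  7  7  7  7  7
 3  9  9  8  8  7  8  8  8

5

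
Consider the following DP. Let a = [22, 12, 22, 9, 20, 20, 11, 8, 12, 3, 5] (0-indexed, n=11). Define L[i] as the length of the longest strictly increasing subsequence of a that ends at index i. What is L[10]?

   i    0    1    2    3    4    5    6    7    8    9   10
a[i]   22   12   22    9   20   20   11    8   12    3    5
L[i]    1    1    2    1    2    2    2    1    3    1    2

2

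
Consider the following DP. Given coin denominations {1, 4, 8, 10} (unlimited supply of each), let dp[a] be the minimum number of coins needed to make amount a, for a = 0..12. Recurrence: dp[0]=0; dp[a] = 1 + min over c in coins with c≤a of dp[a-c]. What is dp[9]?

2

 a  0  1  2  3  4  5  6  7  8  9 10 11 12
dp  0  1  2  3  1  2  3  4  1  2  1  2  2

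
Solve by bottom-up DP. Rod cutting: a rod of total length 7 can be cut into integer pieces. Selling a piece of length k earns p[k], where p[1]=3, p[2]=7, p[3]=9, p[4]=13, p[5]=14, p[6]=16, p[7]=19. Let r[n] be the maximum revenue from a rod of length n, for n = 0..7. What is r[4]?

   n    0    1    2    3    4    5    6    7
r[n]    0    3    7   10   14   17   21   24

14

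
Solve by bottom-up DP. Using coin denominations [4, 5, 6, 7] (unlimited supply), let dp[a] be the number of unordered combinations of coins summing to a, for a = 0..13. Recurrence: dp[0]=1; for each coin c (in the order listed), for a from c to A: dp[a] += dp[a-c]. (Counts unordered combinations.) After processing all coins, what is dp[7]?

1

after  coin     0     1     2     3     4     5     6     7     8     9    10    11    12    13
          4     1     0     0     0     1     0     0     0     1     0     0     0     1     0
          5     1     0     0     0     1     1     0     0     1     1     1     0     1     1
          6     1     0     0     0     1     1     1     0     1     1     2     1     2     1
          7     1     0     0     0     1     1     1     1     1     1     2     2     3     2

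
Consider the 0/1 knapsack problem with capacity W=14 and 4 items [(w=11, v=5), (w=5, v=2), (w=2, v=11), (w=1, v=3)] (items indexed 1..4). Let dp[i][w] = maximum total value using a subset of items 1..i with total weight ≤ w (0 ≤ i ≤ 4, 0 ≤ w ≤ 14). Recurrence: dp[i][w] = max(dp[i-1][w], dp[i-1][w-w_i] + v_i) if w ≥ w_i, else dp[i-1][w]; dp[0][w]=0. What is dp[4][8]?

16

i\w   0   1   2   3   4   5   6   7   8   9  10  11  12  13  14
  0   0   0   0   0   0   0   0   0   0   0   0   0   0   0   0
  1   0   0   0   0   0   0   0   0   0   0   0   5   5   5   5
  2   0   0   0   0   0   2   2   2   2   2   2   5   5   5   5
  3   0   0  11  11  11  11  11  13  13  13  13  13  13  16  16
  4   0   3  11  14  14  14  14  14  16  16  16  16  16  16  19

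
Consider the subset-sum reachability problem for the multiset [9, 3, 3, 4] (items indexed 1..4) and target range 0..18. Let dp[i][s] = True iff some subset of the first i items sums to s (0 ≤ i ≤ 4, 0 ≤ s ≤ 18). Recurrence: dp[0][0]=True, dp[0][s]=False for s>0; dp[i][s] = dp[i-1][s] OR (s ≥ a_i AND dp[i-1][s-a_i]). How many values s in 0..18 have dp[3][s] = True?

i\s   0   1   2   3   4   5   6   7   8   9  10  11  12  13  14  15  16  17  18
  0   T   F   F   F   F   F   F   F   F   F   F   F   F   F   F   F   F   F   F
  1   T   F   F   F   F   F   F   F   F   T   F   F   F   F   F   F   F   F   F
  2   T   F   F   T   F   F   F   F   F   T   F   F   T   F   F   F   F   F   F
  3   T   F   F   T   F   F   T   F   F   T   F   F   T   F   F   T   F   F   F
  4   T   F   F   T   T   F   T   T   F   T   T   F   T   T   F   T   T   F   F

6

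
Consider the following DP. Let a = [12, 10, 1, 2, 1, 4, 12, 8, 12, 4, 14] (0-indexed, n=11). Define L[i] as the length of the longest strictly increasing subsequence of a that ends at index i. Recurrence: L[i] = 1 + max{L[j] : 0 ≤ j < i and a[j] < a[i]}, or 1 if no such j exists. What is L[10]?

6

   i    0    1    2    3    4    5    6    7    8    9   10
a[i]   12   10    1    2    1    4   12    8   12    4   14
L[i]    1    1    1    2    1    3    4    4    5    3    6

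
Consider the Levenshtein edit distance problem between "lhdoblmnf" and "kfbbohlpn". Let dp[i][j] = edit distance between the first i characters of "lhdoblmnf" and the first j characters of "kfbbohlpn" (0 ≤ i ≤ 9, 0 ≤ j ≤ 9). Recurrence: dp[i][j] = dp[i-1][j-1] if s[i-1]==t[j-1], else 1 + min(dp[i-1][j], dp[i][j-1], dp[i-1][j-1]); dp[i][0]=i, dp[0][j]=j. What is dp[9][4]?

   ''  k  f  b  b  o  h  l  p  n
''  0  1  2  3  4  5  6  7  8  9
 l  1  1  2  3  4  5  6  6  7  8
 h  2  2  2  3  4  5  5  6  7  8
 d  3  3  3  3  4  5  6  6  7  8
 o  4  4  4  4  4  4  5  6  7  8
 b  5  5  5  4  4  5  5  6  7  8
 l  6  6  6  5  5  5  6  5  6  7
 m  7  7  7  6  6  6  6  6  6  7
 n  8  8  8  7  7  7  7  7  7  6
 f  9  9  8  8  8  8  8  8  8  7

8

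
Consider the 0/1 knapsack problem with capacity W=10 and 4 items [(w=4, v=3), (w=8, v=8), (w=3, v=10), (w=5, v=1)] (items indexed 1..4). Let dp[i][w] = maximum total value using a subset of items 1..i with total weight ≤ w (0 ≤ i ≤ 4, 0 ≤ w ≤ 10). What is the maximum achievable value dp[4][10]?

13

i\w   0   1   2   3   4   5   6   7   8   9  10
  0   0   0   0   0   0   0   0   0   0   0   0
  1   0   0   0   0   3   3   3   3   3   3   3
  2   0   0   0   0   3   3   3   3   8   8   8
  3   0   0   0  10  10  10  10  13  13  13  13
  4   0   0   0  10  10  10  10  13  13  13  13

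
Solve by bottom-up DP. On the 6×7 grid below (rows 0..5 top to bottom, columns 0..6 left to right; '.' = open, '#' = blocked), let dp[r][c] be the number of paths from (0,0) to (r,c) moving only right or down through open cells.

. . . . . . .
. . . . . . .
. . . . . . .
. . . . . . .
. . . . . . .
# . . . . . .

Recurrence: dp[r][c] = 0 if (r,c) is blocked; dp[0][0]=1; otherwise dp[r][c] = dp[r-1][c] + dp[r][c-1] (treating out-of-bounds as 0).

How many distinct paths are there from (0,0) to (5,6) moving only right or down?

r\c   0   1   2   3   4   5   6
  0   1   1   1   1   1   1   1
  1   1   2   3   4   5   6   7
  2   1   3   6  10  15  21  28
  3   1   4  10  20  35  56  84
  4   1   5  15  35  70 126 210
  5   0   5  20  55 125 251 461

461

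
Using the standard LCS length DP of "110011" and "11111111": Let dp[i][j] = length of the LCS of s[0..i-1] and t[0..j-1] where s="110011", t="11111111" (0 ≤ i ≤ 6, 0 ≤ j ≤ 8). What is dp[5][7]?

3

   ''  1  1  1  1  1  1  1  1
''  0  0  0  0  0  0  0  0  0
 1  0  1  1  1  1  1  1  1  1
 1  0  1  2  2  2  2  2  2  2
 0  0  1  2  2  2  2  2  2  2
 0  0  1  2  2  2  2  2  2  2
 1  0  1  2  3  3  3  3  3  3
 1  0  1  2  3  4  4  4  4  4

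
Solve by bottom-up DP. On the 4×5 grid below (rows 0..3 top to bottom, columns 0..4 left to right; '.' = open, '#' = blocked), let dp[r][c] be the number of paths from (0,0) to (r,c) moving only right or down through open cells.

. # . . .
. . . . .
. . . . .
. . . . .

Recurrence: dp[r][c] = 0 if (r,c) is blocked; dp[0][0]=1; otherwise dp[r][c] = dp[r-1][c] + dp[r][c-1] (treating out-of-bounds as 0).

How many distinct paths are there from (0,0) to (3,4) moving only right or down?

r\c   0   1   2   3   4
  0   1   0   0   0   0
  1   1   1   1   1   1
  2   1   2   3   4   5
  3   1   3   6  10  15

15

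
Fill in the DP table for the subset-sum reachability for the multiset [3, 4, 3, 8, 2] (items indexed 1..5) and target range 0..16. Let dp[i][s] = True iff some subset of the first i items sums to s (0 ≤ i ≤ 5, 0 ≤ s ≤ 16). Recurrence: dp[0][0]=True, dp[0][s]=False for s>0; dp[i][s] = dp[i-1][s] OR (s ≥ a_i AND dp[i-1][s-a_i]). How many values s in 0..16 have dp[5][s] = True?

16

i\s   0   1   2   3   4   5   6   7   8   9  10  11  12  13  14  15  16
  0   T   F   F   F   F   F   F   F   F   F   F   F   F   F   F   F   F
  1   T   F   F   T   F   F   F   F   F   F   F   F   F   F   F   F   F
  2   T   F   F   T   T   F   F   T   F   F   F   F   F   F   F   F   F
  3   T   F   F   T   T   F   T   T   F   F   T   F   F   F   F   F   F
  4   T   F   F   T   T   F   T   T   T   F   T   T   T   F   T   T   F
  5   T   F   T   T   T   T   T   T   T   T   T   T   T   T   T   T   T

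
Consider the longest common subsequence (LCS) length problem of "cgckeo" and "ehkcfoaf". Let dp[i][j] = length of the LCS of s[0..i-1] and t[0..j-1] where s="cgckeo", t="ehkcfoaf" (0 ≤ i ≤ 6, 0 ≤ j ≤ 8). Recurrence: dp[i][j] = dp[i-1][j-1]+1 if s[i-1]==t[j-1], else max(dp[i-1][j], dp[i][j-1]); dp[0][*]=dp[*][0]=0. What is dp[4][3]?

   ''  e  h  k  c  f  o  a  f
''  0  0  0  0  0  0  0  0  0
 c  0  0  0  0  1  1  1  1  1
 g  0  0  0  0  1  1  1  1  1
 c  0  0  0  0  1  1  1  1  1
 k  0  0  0  1  1  1  1  1  1
 e  0  1  1  1  1  1  1  1  1
 o  0  1  1  1  1  1  2  2  2

1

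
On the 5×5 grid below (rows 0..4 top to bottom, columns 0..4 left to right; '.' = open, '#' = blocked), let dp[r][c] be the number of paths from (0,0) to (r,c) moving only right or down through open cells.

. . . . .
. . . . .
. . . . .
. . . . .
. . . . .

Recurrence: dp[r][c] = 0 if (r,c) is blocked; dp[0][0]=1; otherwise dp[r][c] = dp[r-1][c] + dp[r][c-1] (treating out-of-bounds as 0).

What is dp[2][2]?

r\c   0   1   2   3   4
  0   1   1   1   1   1
  1   1   2   3   4   5
  2   1   3   6  10  15
  3   1   4  10  20  35
  4   1   5  15  35  70

6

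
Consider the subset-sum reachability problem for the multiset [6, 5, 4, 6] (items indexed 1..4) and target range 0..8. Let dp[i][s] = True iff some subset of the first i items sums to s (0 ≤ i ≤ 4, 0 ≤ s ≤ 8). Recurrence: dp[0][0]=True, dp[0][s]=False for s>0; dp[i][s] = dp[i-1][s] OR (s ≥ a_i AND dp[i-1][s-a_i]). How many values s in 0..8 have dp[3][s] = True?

4

i\s   0   1   2   3   4   5   6   7   8
  0   T   F   F   F   F   F   F   F   F
  1   T   F   F   F   F   F   T   F   F
  2   T   F   F   F   F   T   T   F   F
  3   T   F   F   F   T   T   T   F   F
  4   T   F   F   F   T   T   T   F   F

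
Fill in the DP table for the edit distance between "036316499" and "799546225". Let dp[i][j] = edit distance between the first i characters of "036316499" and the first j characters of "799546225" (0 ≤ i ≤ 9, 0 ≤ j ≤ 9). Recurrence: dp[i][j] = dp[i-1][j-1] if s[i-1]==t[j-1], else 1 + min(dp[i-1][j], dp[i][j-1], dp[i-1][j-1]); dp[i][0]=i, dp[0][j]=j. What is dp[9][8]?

8

   ''  7  9  9  5  4  6  2  2  5
''  0  1  2  3  4  5  6  7  8  9
 0  1  1  2  3  4  5  6  7  8  9
 3  2  2  2  3  4  5  6  7  8  9
 6  3  3  3  3  4  5  5  6  7  8
 3  4  4  4  4  4  5  6  6  7  8
 1  5  5  5  5  5  5  6  7  7  8
 6  6  6  6  6  6  6  5  6  7  8
 4  7  7  7  7  7  6  6  6  7  8
 9  8  8  7  7  8  7  7  7  7  8
 9  9  9  8  7  8  8  8  8  8  8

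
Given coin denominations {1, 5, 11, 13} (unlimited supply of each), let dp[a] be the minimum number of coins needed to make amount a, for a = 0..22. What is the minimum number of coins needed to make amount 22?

 a  0  1  2  3  4  5  6  7  8  9 10 11 12 13 14 15 16 17 18 19 20 21 22
dp  0  1  2  3  4  1  2  3  4  5  2  1  2  1  2  3  2  3  2  3  4  3  2

2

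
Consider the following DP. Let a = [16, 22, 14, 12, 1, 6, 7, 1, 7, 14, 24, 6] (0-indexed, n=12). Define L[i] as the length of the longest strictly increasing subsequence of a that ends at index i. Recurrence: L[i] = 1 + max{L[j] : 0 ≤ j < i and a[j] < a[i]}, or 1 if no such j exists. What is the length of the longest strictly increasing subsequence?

5

   i    0    1    2    3    4    5    6    7    8    9   10   11
a[i]   16   22   14   12    1    6    7    1    7   14   24    6
L[i]    1    2    1    1    1    2    3    1    3    4    5    2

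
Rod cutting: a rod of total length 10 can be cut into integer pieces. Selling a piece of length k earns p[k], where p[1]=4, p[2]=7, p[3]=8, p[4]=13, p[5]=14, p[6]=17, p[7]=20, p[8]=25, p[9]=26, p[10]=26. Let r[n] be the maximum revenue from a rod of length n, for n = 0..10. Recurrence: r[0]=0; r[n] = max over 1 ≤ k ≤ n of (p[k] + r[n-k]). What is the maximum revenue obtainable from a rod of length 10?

   n    0    1    2    3    4    5    6    7    8    9   10
r[n]    0    4    8   12   16   20   24   28   32   36   40

40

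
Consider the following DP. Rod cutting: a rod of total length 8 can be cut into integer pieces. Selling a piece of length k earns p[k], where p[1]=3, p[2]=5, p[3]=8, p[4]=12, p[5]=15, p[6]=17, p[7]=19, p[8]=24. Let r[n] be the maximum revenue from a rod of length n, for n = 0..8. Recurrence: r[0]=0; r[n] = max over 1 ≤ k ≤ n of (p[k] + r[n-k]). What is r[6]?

18

   n    0    1    2    3    4    5    6    7    8
r[n]    0    3    6    9   12   15   18   21   24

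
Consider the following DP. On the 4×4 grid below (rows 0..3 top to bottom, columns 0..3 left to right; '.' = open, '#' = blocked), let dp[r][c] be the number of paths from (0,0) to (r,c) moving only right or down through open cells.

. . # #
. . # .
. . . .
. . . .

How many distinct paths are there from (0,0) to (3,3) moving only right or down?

r\c   0   1   2   3
  0   1   1   0   0
  1   1   2   0   0
  2   1   3   3   3
  3   1   4   7  10

10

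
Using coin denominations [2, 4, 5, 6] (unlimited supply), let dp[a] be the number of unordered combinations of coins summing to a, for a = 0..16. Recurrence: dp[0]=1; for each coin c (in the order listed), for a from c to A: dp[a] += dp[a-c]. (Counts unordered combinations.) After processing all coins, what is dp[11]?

after  coin     0     1     2     3     4     5     6     7     8     9    10    11    12    13    14    15    16
          2     1     0     1     0     1     0     1     0     1     0     1     0     1     0     1     0     1
          4     1     0     1     0     2     0     2     0     3     0     3     0     4     0     4     0     5
          5     1     0     1     0     2     1     2     1     3     2     4     2     5     3     6     4     7
          6     1     0     1     0     2     1     3     1     4     2     6     3     8     4    10     6    13

3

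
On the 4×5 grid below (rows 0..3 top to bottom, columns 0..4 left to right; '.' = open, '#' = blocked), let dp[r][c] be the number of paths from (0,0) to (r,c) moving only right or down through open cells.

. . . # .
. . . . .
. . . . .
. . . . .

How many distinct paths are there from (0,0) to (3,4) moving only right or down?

31

r\c   0   1   2   3   4
  0   1   1   1   0   0
  1   1   2   3   3   3
  2   1   3   6   9  12
  3   1   4  10  19  31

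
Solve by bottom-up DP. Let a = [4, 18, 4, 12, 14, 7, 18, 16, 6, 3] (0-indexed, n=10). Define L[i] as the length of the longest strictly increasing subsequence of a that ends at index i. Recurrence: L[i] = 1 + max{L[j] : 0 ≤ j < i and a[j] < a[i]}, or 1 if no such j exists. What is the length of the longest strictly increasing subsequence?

   i    0    1    2    3    4    5    6    7    8    9
a[i]    4   18    4   12   14    7   18   16    6    3
L[i]    1    2    1    2    3    2    4    4    2    1

4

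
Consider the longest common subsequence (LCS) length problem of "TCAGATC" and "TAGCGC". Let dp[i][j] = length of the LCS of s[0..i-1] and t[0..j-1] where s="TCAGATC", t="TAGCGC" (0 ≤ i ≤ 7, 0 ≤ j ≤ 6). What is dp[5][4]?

3

   ''  T  A  G  C  G  C
''  0  0  0  0  0  0  0
 T  0  1  1  1  1  1  1
 C  0  1  1  1  2  2  2
 A  0  1  2  2  2  2  2
 G  0  1  2  3  3  3  3
 A  0  1  2  3  3  3  3
 T  0  1  2  3  3  3  3
 C  0  1  2  3  4  4  4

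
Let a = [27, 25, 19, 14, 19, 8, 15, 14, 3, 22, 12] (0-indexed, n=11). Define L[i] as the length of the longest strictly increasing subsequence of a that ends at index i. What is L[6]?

   i    0    1    2    3    4    5    6    7    8    9   10
a[i]   27   25   19   14   19    8   15   14    3   22   12
L[i]    1    1    1    1    2    1    2    2    1    3    2

2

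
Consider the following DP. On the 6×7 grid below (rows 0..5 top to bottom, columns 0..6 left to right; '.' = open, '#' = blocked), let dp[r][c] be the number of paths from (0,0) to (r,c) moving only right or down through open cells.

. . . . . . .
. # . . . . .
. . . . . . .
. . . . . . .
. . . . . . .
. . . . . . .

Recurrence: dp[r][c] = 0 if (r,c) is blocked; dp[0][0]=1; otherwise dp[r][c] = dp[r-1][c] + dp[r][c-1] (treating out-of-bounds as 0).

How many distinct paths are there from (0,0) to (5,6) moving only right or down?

210

r\c   0   1   2   3   4   5   6
  0   1   1   1   1   1   1   1
  1   1   0   1   2   3   4   5
  2   1   1   2   4   7  11  16
  3   1   2   4   8  15  26  42
  4   1   3   7  15  30  56  98
  5   1   4  11  26  56 112 210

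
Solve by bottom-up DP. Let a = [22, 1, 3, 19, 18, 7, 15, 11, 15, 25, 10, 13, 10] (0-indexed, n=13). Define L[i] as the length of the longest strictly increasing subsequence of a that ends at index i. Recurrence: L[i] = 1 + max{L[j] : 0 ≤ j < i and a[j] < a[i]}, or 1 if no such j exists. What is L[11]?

5

   i    0    1    2    3    4    5    6    7    8    9   10   11   12
a[i]   22    1    3   19   18    7   15   11   15   25   10   13   10
L[i]    1    1    2    3    3    3    4    4    5    6    4    5    4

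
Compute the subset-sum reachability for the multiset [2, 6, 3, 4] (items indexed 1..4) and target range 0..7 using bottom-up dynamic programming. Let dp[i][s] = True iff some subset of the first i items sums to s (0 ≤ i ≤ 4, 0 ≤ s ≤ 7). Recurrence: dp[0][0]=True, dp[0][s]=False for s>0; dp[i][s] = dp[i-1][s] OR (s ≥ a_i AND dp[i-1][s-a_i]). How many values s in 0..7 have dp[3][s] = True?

5

i\s   0   1   2   3   4   5   6   7
  0   T   F   F   F   F   F   F   F
  1   T   F   T   F   F   F   F   F
  2   T   F   T   F   F   F   T   F
  3   T   F   T   T   F   T   T   F
  4   T   F   T   T   T   T   T   T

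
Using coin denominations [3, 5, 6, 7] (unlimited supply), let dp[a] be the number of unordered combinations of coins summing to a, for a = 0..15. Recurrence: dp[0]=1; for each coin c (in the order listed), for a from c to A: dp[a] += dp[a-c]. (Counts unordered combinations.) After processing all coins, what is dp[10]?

2

after  coin     0     1     2     3     4     5     6     7     8     9    10    11    12    13    14    15
          3     1     0     0     1     0     0     1     0     0     1     0     0     1     0     0     1
          5     1     0     0     1     0     1     1     0     1     1     1     1     1     1     1     2
          6     1     0     0     1     0     1     2     0     1     2     1     2     3     1     2     4
          7     1     0     0     1     0     1     2     1     1     2     2     2     4     3     3     5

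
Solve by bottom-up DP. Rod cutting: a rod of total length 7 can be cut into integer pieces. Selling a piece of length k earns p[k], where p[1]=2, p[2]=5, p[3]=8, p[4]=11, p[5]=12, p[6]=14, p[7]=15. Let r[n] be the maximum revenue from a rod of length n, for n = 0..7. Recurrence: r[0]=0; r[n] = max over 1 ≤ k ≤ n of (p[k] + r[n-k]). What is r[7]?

   n    0    1    2    3    4    5    6    7
r[n]    0    2    5    8   11   13   16   19

19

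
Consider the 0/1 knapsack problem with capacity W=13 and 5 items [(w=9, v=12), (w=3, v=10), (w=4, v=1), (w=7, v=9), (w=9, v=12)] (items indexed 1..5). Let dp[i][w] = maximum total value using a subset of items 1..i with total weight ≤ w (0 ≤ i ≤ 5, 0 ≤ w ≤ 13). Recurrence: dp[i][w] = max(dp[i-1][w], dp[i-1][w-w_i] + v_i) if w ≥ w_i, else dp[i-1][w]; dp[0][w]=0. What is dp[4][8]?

i\w   0   1   2   3   4   5   6   7   8   9  10  11  12  13
  0   0   0   0   0   0   0   0   0   0   0   0   0   0   0
  1   0   0   0   0   0   0   0   0   0  12  12  12  12  12
  2   0   0   0  10  10  10  10  10  10  12  12  12  22  22
  3   0   0   0  10  10  10  10  11  11  12  12  12  22  22
  4   0   0   0  10  10  10  10  11  11  12  19  19  22  22
  5   0   0   0  10  10  10  10  11  11  12  19  19  22  22

11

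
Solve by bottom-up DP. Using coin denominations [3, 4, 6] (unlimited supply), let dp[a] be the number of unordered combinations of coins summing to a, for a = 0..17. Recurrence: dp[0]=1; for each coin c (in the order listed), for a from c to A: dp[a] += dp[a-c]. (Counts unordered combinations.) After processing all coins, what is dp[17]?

after  coin     0     1     2     3     4     5     6     7     8     9    10    11    12    13    14    15    16    17
          3     1     0     0     1     0     0     1     0     0     1     0     0     1     0     0     1     0     0
          4     1     0     0     1     1     0     1     1     1     1     1     1     2     1     1     2     2     1
          6     1     0     0     1     1     0     2     1     1     2     2     1     4     2     2     4     4     2

2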